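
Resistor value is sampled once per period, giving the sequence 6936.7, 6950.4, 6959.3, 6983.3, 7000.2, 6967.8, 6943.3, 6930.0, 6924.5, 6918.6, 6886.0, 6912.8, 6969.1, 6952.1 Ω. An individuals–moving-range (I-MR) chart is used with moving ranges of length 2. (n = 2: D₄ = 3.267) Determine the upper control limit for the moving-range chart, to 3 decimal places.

69.813

Moving ranges: 13.7, 8.9, 24.0, 16.9, 32.4, 24.5, 13.3, 5.5, 5.9, 32.6, 26.8, 56.3, 17.0; M̄R̄ = 277.8000 / 13 = 21.3692
UCL_MR = D₄·M̄R̄ = 3.267 × 21.3692 = 69.8133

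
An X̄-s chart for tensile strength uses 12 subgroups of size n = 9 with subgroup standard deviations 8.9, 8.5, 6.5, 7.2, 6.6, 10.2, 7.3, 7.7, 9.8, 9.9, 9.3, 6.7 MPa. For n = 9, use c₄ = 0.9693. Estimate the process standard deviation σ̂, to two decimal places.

8.48

s̄ = (8.9 + 8.5 + 6.5 + 7.2 + 6.6 + 10.2 + 7.3 + 7.7 + 9.8 + 9.9 + 9.3 + 6.7) / 12 = 8.2167
σ̂ = s̄ / c₄ = 8.2167 / 0.9693 = 8.4769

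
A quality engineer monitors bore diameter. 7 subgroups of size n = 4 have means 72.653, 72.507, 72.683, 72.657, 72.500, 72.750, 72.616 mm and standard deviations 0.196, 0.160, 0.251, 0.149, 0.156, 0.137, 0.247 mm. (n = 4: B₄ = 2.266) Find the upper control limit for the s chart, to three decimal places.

0.420

s̄ = (0.196 + 0.160 + 0.251 + 0.149 + 0.156 + 0.137 + 0.247) / 7 = 0.1851
UCL_s = B₄·s̄ = 2.266 × 0.1851 = 0.4195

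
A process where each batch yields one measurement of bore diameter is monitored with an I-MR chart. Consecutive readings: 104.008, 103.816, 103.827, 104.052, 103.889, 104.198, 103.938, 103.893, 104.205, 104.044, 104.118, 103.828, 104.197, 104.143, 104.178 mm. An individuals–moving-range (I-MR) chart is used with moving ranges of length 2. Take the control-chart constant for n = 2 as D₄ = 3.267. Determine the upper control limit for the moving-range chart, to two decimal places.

0.58

Moving ranges: 0.192, 0.011, 0.225, 0.163, 0.309, 0.260, 0.045, 0.312, 0.161, 0.074, 0.290, 0.369, 0.054, 0.035; M̄R̄ = 2.5000 / 14 = 0.1786
UCL_MR = D₄·M̄R̄ = 3.267 × 0.1786 = 0.5834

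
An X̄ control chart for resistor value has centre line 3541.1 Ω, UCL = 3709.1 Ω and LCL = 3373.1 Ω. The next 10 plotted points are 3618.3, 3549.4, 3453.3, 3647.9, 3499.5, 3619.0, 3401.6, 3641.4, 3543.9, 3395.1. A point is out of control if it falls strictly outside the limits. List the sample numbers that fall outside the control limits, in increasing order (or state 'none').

All 10 points lie within [3373.1, 3709.1].

none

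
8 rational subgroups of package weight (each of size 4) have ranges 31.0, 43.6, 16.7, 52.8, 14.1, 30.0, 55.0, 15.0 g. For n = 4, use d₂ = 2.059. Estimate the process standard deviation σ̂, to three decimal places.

15.675

R̄ = (31.0 + 43.6 + 16.7 + 52.8 + 14.1 + 30.0 + 55.0 + 15.0) / 8 = 32.2750
σ̂ = R̄ / d₂ = 32.2750 / 2.059 = 15.6751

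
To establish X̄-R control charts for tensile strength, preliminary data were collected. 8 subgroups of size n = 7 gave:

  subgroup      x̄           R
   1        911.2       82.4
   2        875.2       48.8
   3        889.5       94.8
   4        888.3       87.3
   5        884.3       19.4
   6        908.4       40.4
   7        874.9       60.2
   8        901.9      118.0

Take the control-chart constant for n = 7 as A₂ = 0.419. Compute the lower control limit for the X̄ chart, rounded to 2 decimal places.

X̄̄ = (911.2 + 875.2 + 889.5 + 888.3 + 884.3 + 908.4 + 874.9 + 901.9) / 8 = 7133.7000 / 8 = 891.7125
R̄ = (82.4 + 48.8 + 94.8 + 87.3 + 19.4 + 40.4 + 60.2 + 118.0) / 8 = 551.3000 / 8 = 68.9125
LCL = X̄̄ − A₂·R̄ = 891.7125 − 0.419 × 68.9125 = 862.8382

862.84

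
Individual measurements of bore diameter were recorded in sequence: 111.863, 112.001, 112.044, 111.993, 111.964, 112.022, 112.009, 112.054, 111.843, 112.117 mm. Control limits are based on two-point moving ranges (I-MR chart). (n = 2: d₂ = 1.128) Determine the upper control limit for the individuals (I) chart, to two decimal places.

X̄ = (111.863 + 112.001 + 112.044 + 111.993 + 111.964 + 112.022 + 112.009 + 112.054 + 111.843 + 112.117) / 10 = 111.9910
Moving ranges: 0.138, 0.043, 0.051, 0.029, 0.058, 0.013, 0.045, 0.211, 0.274; M̄R̄ = 0.8620 / 9 = 0.0958
UCL = X̄ + 3·M̄R̄/d₂ = 111.9910 + 3 × 0.0958 / 1.128 = 112.2457

112.25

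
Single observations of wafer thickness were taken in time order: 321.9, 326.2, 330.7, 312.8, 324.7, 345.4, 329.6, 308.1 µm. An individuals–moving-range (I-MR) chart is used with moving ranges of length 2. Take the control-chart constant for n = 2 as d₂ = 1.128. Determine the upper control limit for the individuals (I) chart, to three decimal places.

361.627

X̄ = (321.9 + 326.2 + 330.7 + 312.8 + 324.7 + 345.4 + 329.6 + 308.1) / 8 = 324.9250
Moving ranges: 4.3, 4.5, 17.9, 11.9, 20.7, 15.8, 21.5; M̄R̄ = 96.6000 / 7 = 13.8000
UCL = X̄ + 3·M̄R̄/d₂ = 324.9250 + 3 × 13.8000 / 1.128 = 361.6271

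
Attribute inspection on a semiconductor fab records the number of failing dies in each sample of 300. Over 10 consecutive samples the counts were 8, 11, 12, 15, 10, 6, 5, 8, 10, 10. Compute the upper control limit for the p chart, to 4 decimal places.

p̄ = Σdᵢ / (k·n) = 95 / (10 × 300) = 0.03167
UCL = p̄ + 3·√(p̄(1−p̄)/n) = 0.03167 + 3 × √(0.03167×0.96833/300) = 0.03167 + 3 × 0.01011 = 0.06200

0.0620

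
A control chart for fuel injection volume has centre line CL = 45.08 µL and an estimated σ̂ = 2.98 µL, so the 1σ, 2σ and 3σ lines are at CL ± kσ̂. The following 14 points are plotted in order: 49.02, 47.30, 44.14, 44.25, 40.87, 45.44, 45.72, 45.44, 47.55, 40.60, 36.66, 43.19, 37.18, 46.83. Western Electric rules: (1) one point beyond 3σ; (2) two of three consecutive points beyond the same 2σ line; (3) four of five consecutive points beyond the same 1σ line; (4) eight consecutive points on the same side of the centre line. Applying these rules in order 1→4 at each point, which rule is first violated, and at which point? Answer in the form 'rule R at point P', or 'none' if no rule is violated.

rule 2 at point 13

Zone of each point (C = within 1σ̂, B = 1σ̂–2σ̂, A = 2σ̂–3σ̂, * = beyond 3σ̂; sign = side of CL): 1:+B, 2:+C, 3:-C, 4:-C, 5:-B, 6:+C, 7:+C, 8:+C, 9:+C, 10:-B, 11:-A, 12:-C, 13:-A, 14:+C
Rule 2 (two of three consecutive points beyond the same 2σ limit) is satisfied at point 13.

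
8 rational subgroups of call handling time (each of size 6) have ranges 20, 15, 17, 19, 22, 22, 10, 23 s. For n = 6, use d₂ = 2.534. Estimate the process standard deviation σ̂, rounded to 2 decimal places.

R̄ = (20 + 15 + 17 + 19 + 22 + 22 + 10 + 23) / 8 = 18.5000
σ̂ = R̄ / d₂ = 18.5000 / 2.534 = 7.3007

7.30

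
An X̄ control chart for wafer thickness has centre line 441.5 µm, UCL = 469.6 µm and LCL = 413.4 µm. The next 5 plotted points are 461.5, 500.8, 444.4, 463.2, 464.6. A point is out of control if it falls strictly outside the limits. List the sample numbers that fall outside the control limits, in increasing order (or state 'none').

2

Compare each point to [413.4, 469.6]: sample 2 = 500.8 > UCL.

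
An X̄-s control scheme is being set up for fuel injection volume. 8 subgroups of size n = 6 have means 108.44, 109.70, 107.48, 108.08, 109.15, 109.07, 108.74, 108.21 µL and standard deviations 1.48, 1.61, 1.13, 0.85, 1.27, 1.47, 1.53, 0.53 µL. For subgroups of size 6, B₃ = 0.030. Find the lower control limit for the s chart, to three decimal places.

s̄ = (1.48 + 1.61 + 1.13 + 0.85 + 1.27 + 1.47 + 1.53 + 0.53) / 8 = 1.2337
LCL_s = B₃·s̄ = 0.030 × 1.2337 = 0.0370

0.037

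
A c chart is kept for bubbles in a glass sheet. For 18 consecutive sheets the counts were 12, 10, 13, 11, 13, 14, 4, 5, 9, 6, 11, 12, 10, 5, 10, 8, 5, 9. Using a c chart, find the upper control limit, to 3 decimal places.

c̄ = (12 + 10 + 13 + 11 + 13 + 14 + 4 + 5 + 9 + 6 + 11 + 12 + 10 + 5 + 10 + 8 + 5 + 9) / 18 = 167 / 18 = 9.2778
UCL = c̄ + 3√c̄ = 9.2778 + 3 × √9.2778 = 9.2778 + 3 × 3.0459 = 18.4156

18.416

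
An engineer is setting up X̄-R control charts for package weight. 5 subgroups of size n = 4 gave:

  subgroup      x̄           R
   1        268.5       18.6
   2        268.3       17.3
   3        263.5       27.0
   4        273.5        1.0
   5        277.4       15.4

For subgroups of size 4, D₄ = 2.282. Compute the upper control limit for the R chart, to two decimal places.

R̄ = (18.6 + 17.3 + 27.0 + 1.0 + 15.4) / 5 = 79.3000 / 5 = 15.8600
UCL_R = D₄·R̄ = 2.282 × 15.8600 = 36.1925

36.19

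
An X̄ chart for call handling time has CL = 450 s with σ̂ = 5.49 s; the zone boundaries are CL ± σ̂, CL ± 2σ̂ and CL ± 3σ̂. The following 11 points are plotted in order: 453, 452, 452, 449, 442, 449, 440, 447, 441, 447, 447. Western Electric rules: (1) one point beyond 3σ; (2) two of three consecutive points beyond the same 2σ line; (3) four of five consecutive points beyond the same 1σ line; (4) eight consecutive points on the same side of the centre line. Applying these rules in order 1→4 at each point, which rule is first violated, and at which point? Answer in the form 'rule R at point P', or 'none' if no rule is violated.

rule 4 at point 11

Zone of each point (C = within 1σ̂, B = 1σ̂–2σ̂, A = 2σ̂–3σ̂, * = beyond 3σ̂; sign = side of CL): 1:+C, 2:+C, 3:+C, 4:-C, 5:-B, 6:-C, 7:-B, 8:-C, 9:-B, 10:-C, 11:-C
Rule 4 (eight consecutive points on the same side of the centre line) is satisfied at point 11.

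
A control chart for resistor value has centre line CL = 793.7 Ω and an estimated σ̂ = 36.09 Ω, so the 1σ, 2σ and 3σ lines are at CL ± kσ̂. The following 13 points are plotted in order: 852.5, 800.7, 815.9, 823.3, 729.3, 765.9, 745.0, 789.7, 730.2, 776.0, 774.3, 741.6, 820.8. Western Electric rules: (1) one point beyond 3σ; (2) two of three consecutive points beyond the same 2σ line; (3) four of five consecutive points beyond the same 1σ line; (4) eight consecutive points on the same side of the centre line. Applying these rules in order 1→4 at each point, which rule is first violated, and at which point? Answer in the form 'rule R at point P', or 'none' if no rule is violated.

rule 4 at point 12

Zone of each point (C = within 1σ̂, B = 1σ̂–2σ̂, A = 2σ̂–3σ̂, * = beyond 3σ̂; sign = side of CL): 1:+B, 2:+C, 3:+C, 4:+C, 5:-B, 6:-C, 7:-B, 8:-C, 9:-B, 10:-C, 11:-C, 12:-B, 13:+C
Rule 4 (eight consecutive points on the same side of the centre line) is satisfied at point 12.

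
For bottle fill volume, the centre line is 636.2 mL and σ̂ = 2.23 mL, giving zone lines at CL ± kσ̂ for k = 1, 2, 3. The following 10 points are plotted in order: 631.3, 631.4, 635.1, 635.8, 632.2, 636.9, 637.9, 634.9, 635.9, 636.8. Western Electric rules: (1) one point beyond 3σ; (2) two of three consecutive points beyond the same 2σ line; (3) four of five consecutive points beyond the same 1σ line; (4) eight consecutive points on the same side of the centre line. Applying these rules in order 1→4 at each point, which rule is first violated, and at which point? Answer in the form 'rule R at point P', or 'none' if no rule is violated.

Zone of each point (C = within 1σ̂, B = 1σ̂–2σ̂, A = 2σ̂–3σ̂, * = beyond 3σ̂; sign = side of CL): 1:-A, 2:-A, 3:-C, 4:-C, 5:-B, 6:+C, 7:+C, 8:-C, 9:-C, 10:+C
Rule 2 (two of three consecutive points beyond the same 2σ limit) is satisfied at point 2.

rule 2 at point 2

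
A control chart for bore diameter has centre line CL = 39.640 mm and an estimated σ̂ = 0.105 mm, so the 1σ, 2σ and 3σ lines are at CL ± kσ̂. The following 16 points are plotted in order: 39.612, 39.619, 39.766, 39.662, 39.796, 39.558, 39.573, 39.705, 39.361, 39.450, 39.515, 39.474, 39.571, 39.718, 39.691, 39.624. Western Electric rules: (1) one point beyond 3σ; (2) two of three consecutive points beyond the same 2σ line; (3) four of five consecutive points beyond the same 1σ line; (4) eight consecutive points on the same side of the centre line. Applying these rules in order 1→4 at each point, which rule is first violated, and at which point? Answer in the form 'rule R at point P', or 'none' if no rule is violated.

rule 3 at point 12

Zone of each point (C = within 1σ̂, B = 1σ̂–2σ̂, A = 2σ̂–3σ̂, * = beyond 3σ̂; sign = side of CL): 1:-C, 2:-C, 3:+B, 4:+C, 5:+B, 6:-C, 7:-C, 8:+C, 9:-A, 10:-B, 11:-B, 12:-B, 13:-C, 14:+C, 15:+C, 16:-C
Rule 3 (four of five consecutive points beyond the same 1σ limit) is satisfied at point 12.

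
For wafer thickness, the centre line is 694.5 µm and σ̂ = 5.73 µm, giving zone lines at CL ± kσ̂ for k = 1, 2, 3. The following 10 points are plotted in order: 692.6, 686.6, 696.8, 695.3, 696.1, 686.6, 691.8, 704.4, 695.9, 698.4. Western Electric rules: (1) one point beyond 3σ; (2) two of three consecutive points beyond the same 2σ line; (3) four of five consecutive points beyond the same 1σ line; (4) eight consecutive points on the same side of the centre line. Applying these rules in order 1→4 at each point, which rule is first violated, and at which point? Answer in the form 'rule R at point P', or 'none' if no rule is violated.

none

Zone of each point (C = within 1σ̂, B = 1σ̂–2σ̂, A = 2σ̂–3σ̂, * = beyond 3σ̂; sign = side of CL): 1:-C, 2:-B, 3:+C, 4:+C, 5:+C, 6:-B, 7:-C, 8:+B, 9:+C, 10:+C
No rule fires across all 10 points.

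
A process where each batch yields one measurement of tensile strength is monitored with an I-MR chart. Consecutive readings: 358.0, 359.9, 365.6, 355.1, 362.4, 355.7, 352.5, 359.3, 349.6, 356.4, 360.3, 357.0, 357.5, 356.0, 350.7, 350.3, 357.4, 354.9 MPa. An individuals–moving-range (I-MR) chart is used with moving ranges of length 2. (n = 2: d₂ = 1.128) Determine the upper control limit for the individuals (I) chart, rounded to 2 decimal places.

369.59

X̄ = (358.0 + 359.9 + 365.6 + 355.1 + 362.4 + 355.7 + 352.5 + 359.3 + 349.6 + 356.4 + 360.3 + 357.0 + 357.5 + 356.0 + 350.7 + 350.3 + 357.4 + 354.9) / 18 = 356.5889
Moving ranges: 1.9, 5.7, 10.5, 7.3, 6.7, 3.2, 6.8, 9.7, 6.8, 3.9, 3.3, 0.5, 1.5, 5.3, 0.4, 7.1, 2.5; M̄R̄ = 83.1000 / 17 = 4.8882
UCL = X̄ + 3·M̄R̄/d₂ = 356.5889 + 3 × 4.8882 / 1.128 = 369.5895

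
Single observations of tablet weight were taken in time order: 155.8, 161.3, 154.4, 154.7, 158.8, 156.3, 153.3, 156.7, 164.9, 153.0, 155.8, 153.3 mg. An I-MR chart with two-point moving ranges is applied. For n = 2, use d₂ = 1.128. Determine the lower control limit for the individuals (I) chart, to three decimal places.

144.170

X̄ = (155.8 + 161.3 + 154.4 + 154.7 + 158.8 + 156.3 + 153.3 + 156.7 + 164.9 + 153.0 + 155.8 + 153.3) / 12 = 156.5250
Moving ranges: 5.5, 6.9, 0.3, 4.1, 2.5, 3.0, 3.4, 8.2, 11.9, 2.8, 2.5; M̄R̄ = 51.1000 / 11 = 4.6455
LCL = X̄ − 3·M̄R̄/d₂ = 156.5250 − 3 × 4.6455 / 1.128 = 144.1701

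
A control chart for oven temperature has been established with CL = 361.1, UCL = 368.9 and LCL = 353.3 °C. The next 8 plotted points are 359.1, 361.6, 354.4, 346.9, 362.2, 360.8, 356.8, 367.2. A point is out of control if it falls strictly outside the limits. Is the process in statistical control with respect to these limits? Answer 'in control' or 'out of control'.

Compare each point to [353.3, 368.9]: sample 4 = 346.9 < LCL.

out of control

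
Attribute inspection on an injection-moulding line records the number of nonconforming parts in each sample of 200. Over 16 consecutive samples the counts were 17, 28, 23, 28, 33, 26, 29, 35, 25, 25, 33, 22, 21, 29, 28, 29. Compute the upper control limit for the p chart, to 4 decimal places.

0.2071

p̄ = Σdᵢ / (k·n) = 431 / (16 × 200) = 0.13469
UCL = p̄ + 3·√(p̄(1−p̄)/n) = 0.13469 + 3 × √(0.13469×0.86531/200) = 0.13469 + 3 × 0.02414 = 0.20711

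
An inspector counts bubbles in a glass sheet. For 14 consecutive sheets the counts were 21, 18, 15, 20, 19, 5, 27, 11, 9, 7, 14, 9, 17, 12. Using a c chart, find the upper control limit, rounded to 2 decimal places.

26.02

c̄ = (21 + 18 + 15 + 20 + 19 + 5 + 27 + 11 + 9 + 7 + 14 + 9 + 17 + 12) / 14 = 204 / 14 = 14.5714
UCL = c̄ + 3√c̄ = 14.5714 + 3 × √14.5714 = 14.5714 + 3 × 3.8173 = 26.0232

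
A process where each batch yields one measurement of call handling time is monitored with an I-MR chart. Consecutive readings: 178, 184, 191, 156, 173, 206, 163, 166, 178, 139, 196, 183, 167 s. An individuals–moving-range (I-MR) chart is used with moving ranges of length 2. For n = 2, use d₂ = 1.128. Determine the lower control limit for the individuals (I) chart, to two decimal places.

X̄ = (178 + 184 + 191 + 156 + 173 + 206 + 163 + 166 + 178 + 139 + 196 + 183 + 167) / 13 = 175.3846
Moving ranges: 6, 7, 35, 17, 33, 43, 3, 12, 39, 57, 13, 16; M̄R̄ = 281.0000 / 12 = 23.4167
LCL = X̄ − 3·M̄R̄/d₂ = 175.3846 − 3 × 23.4167 / 1.128 = 113.1062

113.11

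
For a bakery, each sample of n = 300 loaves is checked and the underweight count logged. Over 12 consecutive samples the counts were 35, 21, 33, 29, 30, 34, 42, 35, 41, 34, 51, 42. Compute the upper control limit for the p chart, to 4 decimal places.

0.1746

p̄ = Σdᵢ / (k·n) = 427 / (12 × 300) = 0.11861
UCL = p̄ + 3·√(p̄(1−p̄)/n) = 0.11861 + 3 × √(0.11861×0.88139/300) = 0.11861 + 3 × 0.01867 = 0.17461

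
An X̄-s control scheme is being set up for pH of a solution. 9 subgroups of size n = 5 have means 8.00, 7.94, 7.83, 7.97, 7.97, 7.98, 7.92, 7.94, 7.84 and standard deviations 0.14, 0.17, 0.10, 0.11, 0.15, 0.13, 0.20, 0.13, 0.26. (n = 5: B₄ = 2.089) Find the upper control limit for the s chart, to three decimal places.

s̄ = (0.14 + 0.17 + 0.10 + 0.11 + 0.15 + 0.13 + 0.20 + 0.13 + 0.26) / 9 = 0.1544
UCL_s = B₄·s̄ = 2.089 × 0.1544 = 0.3226

0.323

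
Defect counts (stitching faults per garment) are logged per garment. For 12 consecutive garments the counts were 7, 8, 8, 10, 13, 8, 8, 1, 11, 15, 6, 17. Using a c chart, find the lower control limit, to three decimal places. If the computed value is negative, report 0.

c̄ = (7 + 8 + 8 + 10 + 13 + 8 + 8 + 1 + 11 + 15 + 6 + 17) / 12 = 112 / 12 = 9.3333
LCL = c̄ − 3√c̄ = 9.3333 − 3 × 3.0551 = 0.1682

0.168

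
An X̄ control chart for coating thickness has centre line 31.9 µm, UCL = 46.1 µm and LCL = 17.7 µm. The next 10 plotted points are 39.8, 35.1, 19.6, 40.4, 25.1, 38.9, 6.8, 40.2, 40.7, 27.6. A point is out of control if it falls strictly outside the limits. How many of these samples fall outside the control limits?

1

Compare each point to [17.7, 46.1]: sample 7 = 6.8 < LCL.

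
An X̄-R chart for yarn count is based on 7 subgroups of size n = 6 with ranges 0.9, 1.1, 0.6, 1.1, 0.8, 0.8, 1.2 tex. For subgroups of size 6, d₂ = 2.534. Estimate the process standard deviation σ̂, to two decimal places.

R̄ = (0.9 + 1.1 + 0.6 + 1.1 + 0.8 + 0.8 + 1.2) / 7 = 0.9286
σ̂ = R̄ / d₂ = 0.9286 / 2.534 = 0.3664

0.37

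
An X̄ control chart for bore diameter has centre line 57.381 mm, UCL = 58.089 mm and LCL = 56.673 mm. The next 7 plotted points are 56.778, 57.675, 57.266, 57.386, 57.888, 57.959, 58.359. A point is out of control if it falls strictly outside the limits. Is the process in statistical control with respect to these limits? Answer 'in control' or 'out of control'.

Compare each point to [56.673, 58.089]: sample 7 = 58.359 > UCL.

out of control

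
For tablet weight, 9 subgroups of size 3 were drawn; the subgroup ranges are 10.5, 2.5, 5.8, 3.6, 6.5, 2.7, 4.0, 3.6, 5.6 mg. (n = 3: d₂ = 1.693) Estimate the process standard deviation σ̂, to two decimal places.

R̄ = (10.5 + 2.5 + 5.8 + 3.6 + 6.5 + 2.7 + 4.0 + 3.6 + 5.6) / 9 = 4.9778
σ̂ = R̄ / d₂ = 4.9778 / 1.693 = 2.9402

2.94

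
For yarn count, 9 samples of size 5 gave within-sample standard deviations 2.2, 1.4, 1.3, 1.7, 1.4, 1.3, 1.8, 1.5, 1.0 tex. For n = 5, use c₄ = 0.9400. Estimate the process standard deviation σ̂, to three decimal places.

s̄ = (2.2 + 1.4 + 1.3 + 1.7 + 1.4 + 1.3 + 1.8 + 1.5 + 1.0) / 9 = 1.5111
σ̂ = s̄ / c₄ = 1.5111 / 0.9400 = 1.6076

1.608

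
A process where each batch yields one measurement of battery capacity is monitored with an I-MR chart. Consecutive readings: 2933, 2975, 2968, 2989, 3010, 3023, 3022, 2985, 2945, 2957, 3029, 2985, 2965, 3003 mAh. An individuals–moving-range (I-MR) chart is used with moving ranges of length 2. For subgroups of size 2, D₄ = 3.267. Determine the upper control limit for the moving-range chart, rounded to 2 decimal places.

92.48

Moving ranges: 42, 7, 21, 21, 13, 1, 37, 40, 12, 72, 44, 20, 38; M̄R̄ = 368.0000 / 13 = 28.3077
UCL_MR = D₄·M̄R̄ = 3.267 × 28.3077 = 92.4812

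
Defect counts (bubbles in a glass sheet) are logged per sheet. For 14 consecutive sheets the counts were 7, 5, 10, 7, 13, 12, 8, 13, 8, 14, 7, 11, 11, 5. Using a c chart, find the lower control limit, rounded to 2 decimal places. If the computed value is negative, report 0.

c̄ = (7 + 5 + 10 + 7 + 13 + 12 + 8 + 13 + 8 + 14 + 7 + 11 + 11 + 5) / 14 = 131 / 14 = 9.3571
LCL = c̄ − 3√c̄ = 9.3571 − 3 × 3.0589 = 0.1803

0.18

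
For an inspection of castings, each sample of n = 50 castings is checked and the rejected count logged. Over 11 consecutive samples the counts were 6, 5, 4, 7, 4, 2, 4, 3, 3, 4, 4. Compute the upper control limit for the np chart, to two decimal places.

10.05

p̄ = Σdᵢ / (k·n) = 46 / (11 × 50) = 0.08364
UCL = np̄ + 3·√(np̄(1−p̄)) = 4.1818 + 3 × √(4.1818×0.91636) = 4.1818 + 3 × 1.9576 = 10.0545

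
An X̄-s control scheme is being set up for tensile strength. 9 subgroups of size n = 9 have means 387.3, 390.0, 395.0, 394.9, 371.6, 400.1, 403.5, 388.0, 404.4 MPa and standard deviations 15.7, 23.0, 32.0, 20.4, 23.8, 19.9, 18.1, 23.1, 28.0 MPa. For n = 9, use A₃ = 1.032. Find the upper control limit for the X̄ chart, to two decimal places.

416.15

X̄̄ = (387.3 + 390.0 + 395.0 + 394.9 + 371.6 + 400.1 + 403.5 + 388.0 + 404.4) / 9 = 392.7556
s̄ = (15.7 + 23.0 + 32.0 + 20.4 + 23.8 + 19.9 + 18.1 + 23.1 + 28.0) / 9 = 22.6667
UCL = X̄̄ + A₃·s̄ = 392.7556 + 1.032 × 22.6667 = 416.1476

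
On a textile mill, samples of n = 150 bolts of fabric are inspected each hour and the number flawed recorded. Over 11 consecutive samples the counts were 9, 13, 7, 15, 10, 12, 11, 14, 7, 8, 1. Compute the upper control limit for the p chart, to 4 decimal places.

0.1252

p̄ = Σdᵢ / (k·n) = 107 / (11 × 150) = 0.06485
UCL = p̄ + 3·√(p̄(1−p̄)/n) = 0.06485 + 3 × √(0.06485×0.93515/150) = 0.06485 + 3 × 0.02011 = 0.12517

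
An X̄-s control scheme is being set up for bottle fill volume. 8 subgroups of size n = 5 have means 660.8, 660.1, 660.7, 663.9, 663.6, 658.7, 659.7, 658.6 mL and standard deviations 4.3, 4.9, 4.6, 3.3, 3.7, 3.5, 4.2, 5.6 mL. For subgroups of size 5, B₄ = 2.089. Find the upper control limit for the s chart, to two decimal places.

8.90

s̄ = (4.3 + 4.9 + 4.6 + 3.3 + 3.7 + 3.5 + 4.2 + 5.6) / 8 = 4.2625
UCL_s = B₄·s̄ = 2.089 × 4.2625 = 8.9044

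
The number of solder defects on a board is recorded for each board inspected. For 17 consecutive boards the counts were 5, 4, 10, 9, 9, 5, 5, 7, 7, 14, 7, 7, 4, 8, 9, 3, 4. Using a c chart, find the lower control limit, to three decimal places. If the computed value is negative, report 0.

0.000

c̄ = (5 + 4 + 10 + 9 + 9 + 5 + 5 + 7 + 7 + 14 + 7 + 7 + 4 + 8 + 9 + 3 + 4) / 17 = 117 / 17 = 6.8824
LCL = c̄ − 3√c̄ = 6.8824 − 3 × 2.6234 = -0.9879 → 0 (cannot be negative)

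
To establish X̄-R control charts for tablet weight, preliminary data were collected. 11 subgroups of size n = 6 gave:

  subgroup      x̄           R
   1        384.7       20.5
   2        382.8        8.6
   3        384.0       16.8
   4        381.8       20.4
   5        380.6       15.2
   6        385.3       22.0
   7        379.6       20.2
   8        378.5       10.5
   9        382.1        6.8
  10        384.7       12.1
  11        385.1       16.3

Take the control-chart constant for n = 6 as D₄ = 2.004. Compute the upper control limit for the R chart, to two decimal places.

30.86

R̄ = (20.5 + 8.6 + 16.8 + 20.4 + 15.2 + 22.0 + 20.2 + 10.5 + 6.8 + 12.1 + 16.3) / 11 = 169.4000 / 11 = 15.4000
UCL_R = D₄·R̄ = 2.004 × 15.4000 = 30.8616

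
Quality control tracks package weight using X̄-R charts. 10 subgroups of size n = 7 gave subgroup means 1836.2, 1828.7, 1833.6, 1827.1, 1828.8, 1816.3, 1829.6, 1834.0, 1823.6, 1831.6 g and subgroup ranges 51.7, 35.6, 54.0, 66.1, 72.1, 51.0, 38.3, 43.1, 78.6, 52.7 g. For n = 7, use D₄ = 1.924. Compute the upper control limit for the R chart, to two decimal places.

104.51

R̄ = (51.7 + 35.6 + 54.0 + 66.1 + 72.1 + 51.0 + 38.3 + 43.1 + 78.6 + 52.7) / 10 = 543.2000 / 10 = 54.3200
UCL_R = D₄·R̄ = 1.924 × 54.3200 = 104.5117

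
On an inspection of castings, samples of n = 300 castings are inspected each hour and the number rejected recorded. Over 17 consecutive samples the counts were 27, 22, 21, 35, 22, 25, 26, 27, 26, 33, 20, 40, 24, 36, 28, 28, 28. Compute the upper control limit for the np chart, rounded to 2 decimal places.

p̄ = Σdᵢ / (k·n) = 468 / (17 × 300) = 0.09176
UCL = np̄ + 3·√(np̄(1−p̄)) = 27.5294 + 3 × √(27.5294×0.90824) = 27.5294 + 3 × 5.0003 = 42.5304

42.53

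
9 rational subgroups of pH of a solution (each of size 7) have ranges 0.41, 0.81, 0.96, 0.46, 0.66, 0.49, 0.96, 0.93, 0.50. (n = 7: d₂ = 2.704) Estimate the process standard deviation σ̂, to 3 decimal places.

R̄ = (0.41 + 0.81 + 0.96 + 0.46 + 0.66 + 0.49 + 0.96 + 0.93 + 0.50) / 9 = 0.6867
σ̂ = R̄ / d₂ = 0.6867 / 2.704 = 0.2539

0.254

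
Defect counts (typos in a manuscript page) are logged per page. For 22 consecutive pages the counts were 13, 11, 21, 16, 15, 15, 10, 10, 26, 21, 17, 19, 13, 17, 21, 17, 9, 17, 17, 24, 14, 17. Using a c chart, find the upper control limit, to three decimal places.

28.499

c̄ = (13 + 11 + 21 + 16 + 15 + 15 + 10 + 10 + 26 + 21 + 17 + 19 + 13 + 17 + 21 + 17 + 9 + 17 + 17 + 24 + 14 + 17) / 22 = 360 / 22 = 16.3636
UCL = c̄ + 3√c̄ = 16.3636 + 3 × √16.3636 = 16.3636 + 3 × 4.0452 = 28.4992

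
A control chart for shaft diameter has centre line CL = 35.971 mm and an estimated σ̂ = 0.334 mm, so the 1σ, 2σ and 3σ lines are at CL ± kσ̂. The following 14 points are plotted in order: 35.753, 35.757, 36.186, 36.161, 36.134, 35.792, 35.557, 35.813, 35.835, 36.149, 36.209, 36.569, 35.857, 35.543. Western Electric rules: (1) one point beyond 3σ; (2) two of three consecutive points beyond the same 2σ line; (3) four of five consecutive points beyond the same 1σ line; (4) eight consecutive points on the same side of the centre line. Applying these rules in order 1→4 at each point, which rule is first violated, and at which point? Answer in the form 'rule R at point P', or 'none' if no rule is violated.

Zone of each point (C = within 1σ̂, B = 1σ̂–2σ̂, A = 2σ̂–3σ̂, * = beyond 3σ̂; sign = side of CL): 1:-C, 2:-C, 3:+C, 4:+C, 5:+C, 6:-C, 7:-B, 8:-C, 9:-C, 10:+C, 11:+C, 12:+B, 13:-C, 14:-B
No rule fires across all 14 points.

none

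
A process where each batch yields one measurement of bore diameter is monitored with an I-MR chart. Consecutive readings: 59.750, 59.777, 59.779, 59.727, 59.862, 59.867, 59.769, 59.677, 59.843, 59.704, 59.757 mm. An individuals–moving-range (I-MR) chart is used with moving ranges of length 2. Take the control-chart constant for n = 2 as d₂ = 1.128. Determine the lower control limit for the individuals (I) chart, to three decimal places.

X̄ = (59.750 + 59.777 + 59.779 + 59.727 + 59.862 + 59.867 + 59.769 + 59.677 + 59.843 + 59.704 + 59.757) / 11 = 59.7738
Moving ranges: 0.027, 0.002, 0.052, 0.135, 0.005, 0.098, 0.092, 0.166, 0.139, 0.053; M̄R̄ = 0.7690 / 10 = 0.0769
LCL = X̄ − 3·M̄R̄/d₂ = 59.7738 − 3 × 0.0769 / 1.128 = 59.5693

59.569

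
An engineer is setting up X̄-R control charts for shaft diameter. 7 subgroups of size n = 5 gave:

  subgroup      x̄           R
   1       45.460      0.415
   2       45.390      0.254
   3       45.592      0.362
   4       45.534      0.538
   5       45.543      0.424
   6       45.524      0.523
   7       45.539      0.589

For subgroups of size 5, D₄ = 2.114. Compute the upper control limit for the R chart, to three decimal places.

R̄ = (0.415 + 0.254 + 0.362 + 0.538 + 0.424 + 0.523 + 0.589) / 7 = 3.1050 / 7 = 0.4436
UCL_R = D₄·R̄ = 2.114 × 0.4436 = 0.9377

0.938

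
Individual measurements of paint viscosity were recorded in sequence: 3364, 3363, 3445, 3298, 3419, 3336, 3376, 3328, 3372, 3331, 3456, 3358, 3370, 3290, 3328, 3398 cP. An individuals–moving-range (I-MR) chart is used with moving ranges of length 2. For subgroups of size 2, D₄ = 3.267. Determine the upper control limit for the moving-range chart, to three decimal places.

Moving ranges: 1, 82, 147, 121, 83, 40, 48, 44, 41, 125, 98, 12, 80, 38, 70; M̄R̄ = 1030.0000 / 15 = 68.6667
UCL_MR = D₄·M̄R̄ = 3.267 × 68.6667 = 224.3340

224.334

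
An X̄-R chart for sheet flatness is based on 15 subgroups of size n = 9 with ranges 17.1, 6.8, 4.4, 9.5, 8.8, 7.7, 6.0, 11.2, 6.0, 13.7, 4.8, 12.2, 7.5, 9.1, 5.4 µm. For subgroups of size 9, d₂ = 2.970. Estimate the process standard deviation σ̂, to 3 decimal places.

R̄ = (17.1 + 6.8 + 4.4 + 9.5 + 8.8 + 7.7 + 6.0 + 11.2 + 6.0 + 13.7 + 4.8 + 12.2 + 7.5 + 9.1 + 5.4) / 15 = 8.6800
σ̂ = R̄ / d₂ = 8.6800 / 2.970 = 2.9226

2.923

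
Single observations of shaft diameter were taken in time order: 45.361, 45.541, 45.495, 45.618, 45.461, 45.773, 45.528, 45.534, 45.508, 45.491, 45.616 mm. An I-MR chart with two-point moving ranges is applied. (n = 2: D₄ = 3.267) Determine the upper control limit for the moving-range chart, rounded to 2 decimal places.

Moving ranges: 0.180, 0.046, 0.123, 0.157, 0.312, 0.245, 0.006, 0.026, 0.017, 0.125; M̄R̄ = 1.2370 / 10 = 0.1237
UCL_MR = D₄·M̄R̄ = 3.267 × 0.1237 = 0.4041

0.40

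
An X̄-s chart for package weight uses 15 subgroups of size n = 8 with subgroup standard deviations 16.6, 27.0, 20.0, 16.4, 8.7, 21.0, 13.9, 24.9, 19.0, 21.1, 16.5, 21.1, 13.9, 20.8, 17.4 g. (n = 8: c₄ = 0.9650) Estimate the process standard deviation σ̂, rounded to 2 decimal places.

s̄ = (16.6 + 27.0 + 20.0 + 16.4 + 8.7 + 21.0 + 13.9 + 24.9 + 19.0 + 21.1 + 16.5 + 21.1 + 13.9 + 20.8 + 17.4) / 15 = 18.5533
σ̂ = s̄ / c₄ = 18.5533 / 0.9650 = 19.2263

19.23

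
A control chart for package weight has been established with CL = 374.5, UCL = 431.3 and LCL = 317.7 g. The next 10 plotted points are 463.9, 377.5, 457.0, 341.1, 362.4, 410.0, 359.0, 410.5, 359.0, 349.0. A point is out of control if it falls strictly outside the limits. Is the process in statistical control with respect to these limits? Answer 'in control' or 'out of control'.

Compare each point to [317.7, 431.3]: sample 1 = 463.9 > UCL; sample 3 = 457.0 > UCL.

out of control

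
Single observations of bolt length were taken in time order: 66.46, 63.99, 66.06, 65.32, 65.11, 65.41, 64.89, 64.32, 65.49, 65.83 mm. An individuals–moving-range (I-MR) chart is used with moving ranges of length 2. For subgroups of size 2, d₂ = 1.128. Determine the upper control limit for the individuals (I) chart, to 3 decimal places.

67.767

X̄ = (66.46 + 63.99 + 66.06 + 65.32 + 65.11 + 65.41 + 64.89 + 64.32 + 65.49 + 65.83) / 10 = 65.2880
Moving ranges: 2.47, 2.07, 0.74, 0.21, 0.30, 0.52, 0.57, 1.17, 0.34; M̄R̄ = 8.3900 / 9 = 0.9322
UCL = X̄ + 3·M̄R̄/d₂ = 65.2880 + 3 × 0.9322 / 1.128 = 67.7673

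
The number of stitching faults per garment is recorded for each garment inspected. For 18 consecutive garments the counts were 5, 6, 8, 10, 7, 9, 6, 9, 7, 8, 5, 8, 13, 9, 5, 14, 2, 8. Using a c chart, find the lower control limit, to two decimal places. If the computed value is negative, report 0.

0.00

c̄ = (5 + 6 + 8 + 10 + 7 + 9 + 6 + 9 + 7 + 8 + 5 + 8 + 13 + 9 + 5 + 14 + 2 + 8) / 18 = 139 / 18 = 7.7222
LCL = c̄ − 3√c̄ = 7.7222 − 3 × 2.7789 = -0.6144 → 0 (cannot be negative)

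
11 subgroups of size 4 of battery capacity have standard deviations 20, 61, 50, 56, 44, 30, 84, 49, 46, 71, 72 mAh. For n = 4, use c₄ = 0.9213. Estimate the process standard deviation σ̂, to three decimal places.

s̄ = (20 + 61 + 50 + 56 + 44 + 30 + 84 + 49 + 46 + 71 + 72) / 11 = 53.0000
σ̂ = s̄ / c₄ = 53.0000 / 0.9213 = 57.5274

57.527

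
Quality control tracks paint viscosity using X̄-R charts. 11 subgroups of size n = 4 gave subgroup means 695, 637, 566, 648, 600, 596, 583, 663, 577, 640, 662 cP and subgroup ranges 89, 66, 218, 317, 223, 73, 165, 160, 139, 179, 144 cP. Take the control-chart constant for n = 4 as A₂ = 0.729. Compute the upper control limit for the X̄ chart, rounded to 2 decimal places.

X̄̄ = (695 + 637 + 566 + 648 + 600 + 596 + 583 + 663 + 577 + 640 + 662) / 11 = 6867.0000 / 11 = 624.2727
R̄ = (89 + 66 + 218 + 317 + 223 + 73 + 165 + 160 + 139 + 179 + 144) / 11 = 1773.0000 / 11 = 161.1818
UCL = X̄̄ + A₂·R̄ = 624.2727 + 0.729 × 161.1818 = 741.7743

741.77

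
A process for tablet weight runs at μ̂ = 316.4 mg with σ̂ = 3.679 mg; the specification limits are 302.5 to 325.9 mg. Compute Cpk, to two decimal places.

0.86

Cpu = (USL − μ̂) / (3σ̂) = (325.9 − 316.4) / (3 × 3.679) = 0.8607; Cpl = (μ̂ − LSL) / (3σ̂) = (316.4 − 302.5) / (3 × 3.679) = 1.2594; Cpk = min(Cpu, Cpl) = 0.8607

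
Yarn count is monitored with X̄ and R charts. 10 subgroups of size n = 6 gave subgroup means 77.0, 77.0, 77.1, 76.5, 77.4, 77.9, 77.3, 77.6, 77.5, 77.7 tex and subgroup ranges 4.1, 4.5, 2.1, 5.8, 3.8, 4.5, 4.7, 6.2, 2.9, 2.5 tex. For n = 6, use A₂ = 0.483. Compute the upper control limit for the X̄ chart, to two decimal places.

79.29

X̄̄ = (77.0 + 77.0 + 77.1 + 76.5 + 77.4 + 77.9 + 77.3 + 77.6 + 77.5 + 77.7) / 10 = 773.0000 / 10 = 77.3000
R̄ = (4.1 + 4.5 + 2.1 + 5.8 + 3.8 + 4.5 + 4.7 + 6.2 + 2.9 + 2.5) / 10 = 41.1000 / 10 = 4.1100
UCL = X̄̄ + A₂·R̄ = 77.3000 + 0.483 × 4.1100 = 79.2851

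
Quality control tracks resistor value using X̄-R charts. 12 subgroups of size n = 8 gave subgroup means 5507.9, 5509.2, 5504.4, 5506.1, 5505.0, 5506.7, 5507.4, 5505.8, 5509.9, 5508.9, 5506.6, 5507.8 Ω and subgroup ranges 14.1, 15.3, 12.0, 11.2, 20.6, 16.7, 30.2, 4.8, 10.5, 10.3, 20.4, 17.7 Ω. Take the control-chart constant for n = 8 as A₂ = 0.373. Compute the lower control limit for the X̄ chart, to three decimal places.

X̄̄ = (5507.9 + 5509.2 + 5504.4 + 5506.1 + 5505.0 + 5506.7 + 5507.4 + 5505.8 + 5509.9 + 5508.9 + 5506.6 + 5507.8) / 12 = 66085.7000 / 12 = 5507.1417
R̄ = (14.1 + 15.3 + 12.0 + 11.2 + 20.6 + 16.7 + 30.2 + 4.8 + 10.5 + 10.3 + 20.4 + 17.7) / 12 = 183.8000 / 12 = 15.3167
LCL = X̄̄ − A₂·R̄ = 5507.1417 − 0.373 × 15.3167 = 5501.4285

5501.429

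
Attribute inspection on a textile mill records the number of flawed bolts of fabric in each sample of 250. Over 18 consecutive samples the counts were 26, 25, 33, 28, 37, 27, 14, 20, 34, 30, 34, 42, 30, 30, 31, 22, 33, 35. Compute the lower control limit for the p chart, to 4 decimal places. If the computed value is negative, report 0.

p̄ = Σdᵢ / (k·n) = 531 / (18 × 250) = 0.11800
LCL = p̄ − 3·√(p̄(1−p̄)/n) = 0.11800 − 3 × 0.02040 = 0.05679

0.0568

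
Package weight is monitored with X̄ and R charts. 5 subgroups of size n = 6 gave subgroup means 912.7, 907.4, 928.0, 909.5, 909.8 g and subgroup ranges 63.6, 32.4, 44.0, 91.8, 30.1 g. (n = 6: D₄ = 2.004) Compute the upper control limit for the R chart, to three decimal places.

R̄ = (63.6 + 32.4 + 44.0 + 91.8 + 30.1) / 5 = 261.9000 / 5 = 52.3800
UCL_R = D₄·R̄ = 2.004 × 52.3800 = 104.9695

104.970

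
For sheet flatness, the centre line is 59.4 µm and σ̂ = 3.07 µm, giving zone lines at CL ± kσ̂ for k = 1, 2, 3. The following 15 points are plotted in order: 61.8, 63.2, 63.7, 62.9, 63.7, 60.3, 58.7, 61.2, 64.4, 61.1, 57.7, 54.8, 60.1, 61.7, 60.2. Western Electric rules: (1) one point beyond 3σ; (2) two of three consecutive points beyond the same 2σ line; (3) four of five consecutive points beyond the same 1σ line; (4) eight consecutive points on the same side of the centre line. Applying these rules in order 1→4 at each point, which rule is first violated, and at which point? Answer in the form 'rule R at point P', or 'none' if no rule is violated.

Zone of each point (C = within 1σ̂, B = 1σ̂–2σ̂, A = 2σ̂–3σ̂, * = beyond 3σ̂; sign = side of CL): 1:+C, 2:+B, 3:+B, 4:+B, 5:+B, 6:+C, 7:-C, 8:+C, 9:+B, 10:+C, 11:-C, 12:-B, 13:+C, 14:+C, 15:+C
Rule 3 (four of five consecutive points beyond the same 1σ limit) is satisfied at point 5.

rule 3 at point 5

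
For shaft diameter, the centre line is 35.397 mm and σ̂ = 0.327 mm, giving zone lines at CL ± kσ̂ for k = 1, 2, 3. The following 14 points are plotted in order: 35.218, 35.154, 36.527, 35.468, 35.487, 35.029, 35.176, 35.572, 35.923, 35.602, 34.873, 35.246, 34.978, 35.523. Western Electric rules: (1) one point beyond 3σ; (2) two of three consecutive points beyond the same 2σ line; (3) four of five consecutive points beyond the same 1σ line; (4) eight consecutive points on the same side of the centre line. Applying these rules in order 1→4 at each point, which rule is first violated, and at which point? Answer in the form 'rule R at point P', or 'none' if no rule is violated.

rule 1 at point 3

Zone of each point (C = within 1σ̂, B = 1σ̂–2σ̂, A = 2σ̂–3σ̂, * = beyond 3σ̂; sign = side of CL): 1:-C, 2:-C, 3:+*, 4:+C, 5:+C, 6:-B, 7:-C, 8:+C, 9:+B, 10:+C, 11:-B, 12:-C, 13:-B, 14:+C
Rule 1 (one point beyond the 3σ limits) is satisfied at point 3.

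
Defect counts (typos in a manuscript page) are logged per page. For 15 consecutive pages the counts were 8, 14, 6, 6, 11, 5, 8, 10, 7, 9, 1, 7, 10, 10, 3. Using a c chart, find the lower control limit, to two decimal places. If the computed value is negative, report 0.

0.00

c̄ = (8 + 14 + 6 + 6 + 11 + 5 + 8 + 10 + 7 + 9 + 1 + 7 + 10 + 10 + 3) / 15 = 115 / 15 = 7.6667
LCL = c̄ − 3√c̄ = 7.6667 − 3 × 2.7689 = -0.6400 → 0 (cannot be negative)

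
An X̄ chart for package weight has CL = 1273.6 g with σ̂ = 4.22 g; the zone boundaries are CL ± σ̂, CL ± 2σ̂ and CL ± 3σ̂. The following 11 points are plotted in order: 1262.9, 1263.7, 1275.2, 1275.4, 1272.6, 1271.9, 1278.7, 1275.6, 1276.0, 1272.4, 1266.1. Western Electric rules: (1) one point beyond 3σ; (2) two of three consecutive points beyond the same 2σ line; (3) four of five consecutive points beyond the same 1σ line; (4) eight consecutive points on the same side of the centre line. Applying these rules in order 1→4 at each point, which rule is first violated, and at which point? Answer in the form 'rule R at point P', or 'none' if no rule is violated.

Zone of each point (C = within 1σ̂, B = 1σ̂–2σ̂, A = 2σ̂–3σ̂, * = beyond 3σ̂; sign = side of CL): 1:-A, 2:-A, 3:+C, 4:+C, 5:-C, 6:-C, 7:+B, 8:+C, 9:+C, 10:-C, 11:-B
Rule 2 (two of three consecutive points beyond the same 2σ limit) is satisfied at point 2.

rule 2 at point 2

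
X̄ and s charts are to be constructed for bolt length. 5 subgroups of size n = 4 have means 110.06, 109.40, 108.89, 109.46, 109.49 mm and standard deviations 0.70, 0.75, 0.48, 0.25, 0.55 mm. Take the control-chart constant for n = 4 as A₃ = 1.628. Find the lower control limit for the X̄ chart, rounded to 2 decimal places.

X̄̄ = (110.06 + 109.40 + 108.89 + 109.46 + 109.49) / 5 = 109.4600
s̄ = (0.70 + 0.75 + 0.48 + 0.25 + 0.55) / 5 = 0.5460
LCL = X̄̄ − A₃·s̄ = 109.4600 − 1.628 × 0.5460 = 108.5711

108.57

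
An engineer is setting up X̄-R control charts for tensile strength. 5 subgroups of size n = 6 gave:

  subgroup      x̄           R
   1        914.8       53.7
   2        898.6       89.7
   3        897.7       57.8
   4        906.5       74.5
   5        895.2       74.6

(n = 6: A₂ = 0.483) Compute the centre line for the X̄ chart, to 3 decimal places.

902.560

X̄̄ = (914.8 + 898.6 + 897.7 + 906.5 + 895.2) / 5 = 4512.8000 / 5 = 902.5600
CL = X̄̄ = 902.5600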